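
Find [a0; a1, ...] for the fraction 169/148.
[1; 7, 21]

Euclidean algorithm steps:
169 = 1 × 148 + 21
148 = 7 × 21 + 1
21 = 21 × 1 + 0
Continued fraction: [1; 7, 21]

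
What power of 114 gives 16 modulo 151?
130

Baby-step giant-step with step n = ⌈√151⌉ = 13.
Baby steps 114^j mod 151 (j:value) for j=0..12: 0:1, 1:114, 2:10, 3:83, 4:100, 5:75, 6:94, 7:146, 8:34, 9:101, 10:38, 11:104, 12:78.
Giant-step multiplier: 114^(-13) ≡ 114^(150-13) = 114^137 ≡ 71 (mod 151).
Giant steps γ_i = 16·71^i mod 151: γ_0=16, γ_1=79, γ_2=22, γ_3=52, γ_4=68, γ_5=147, γ_6=18, γ_7=70, γ_8=138, γ_9=134, γ_10=1 (in table at j=0).
x = i·n + j = 10·13 + 0 = 130.
Check: 114^130 ≡ 16 (mod 151).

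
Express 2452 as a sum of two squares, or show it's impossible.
34² + 36² (a=34, b=36)

Factorization: 2452 = 2^2 × 613
By Fermat: n is sum of two squares iff every prime p ≡ 3 (mod 4) appears to even power.
All primes ≡ 3 (mod 4) appear to even power.
Search a = 0, 1, 2, … for 2452 - a² a perfect square: first hit at a = 34: 2452 - 1156 = 1296 = 36².
2452 = 34² + 36² = 1156 + 1296 ✓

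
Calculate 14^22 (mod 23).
1

Repeated squaring. Binary of 22 = 10110.
14^1 ≡ 14 (mod 23); 14^2 ≡ 12 (mod 23); 14^4 ≡ 6 (mod 23); 14^8 ≡ 13 (mod 23); 14^16 ≡ 8 (mod 23)
14^22 = 14^2 × 14^4 × 14^16 ≡ 1 (mod 23)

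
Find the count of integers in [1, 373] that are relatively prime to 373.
372

373 = 373
φ(n) = n × ∏(1 - 1/p) for each prime p dividing n
φ(373) = 373 × (1 - 1/373) = 372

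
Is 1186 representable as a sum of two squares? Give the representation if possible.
15² + 31² (a=15, b=31)

Factorization: 1186 = 2 × 593
By Fermat: n is sum of two squares iff every prime p ≡ 3 (mod 4) appears to even power.
All primes ≡ 3 (mod 4) appear to even power.
Search a = 0, 1, 2, … for 1186 - a² a perfect square: first hit at a = 15: 1186 - 225 = 961 = 31².
1186 = 15² + 31² = 225 + 961 ✓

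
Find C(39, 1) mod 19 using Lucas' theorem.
1

Using Lucas' theorem:
Write n=39 and k=1 in base 19:
n in base 19: [2, 1]
k in base 19: [0, 1]
C(39,1) mod 19 = ∏ C(n_i, k_i) mod 19
Digit binomials (mod 19): C(2,0) = 1; C(1,1) = 1
Product: 1 × 1 = 1 ≡ 1 (mod 19)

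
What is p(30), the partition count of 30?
5604

p(n) counts ways to write n as a sum of positive integers (order ignored).
Euler's pentagonal recurrence: p(k) = p(k-1) + p(k-2) - p(k-5) - p(k-7) + p(k-12) + p(k-15) - ... (offsets j(3j∓1)/2, signs ++--, p(0)=1, p(<0)=0).
DP table for k = 0..29: p(0)=1, p(1)=1, p(2)=2, p(3)=3, p(4)=5, p(5)=7, p(6)=11, p(7)=15, p(8)=22, p(9)=30, p(10)=42, p(11)=56, p(12)=77, p(13)=101, p(14)=135, p(15)=176, p(16)=231, p(17)=297, p(18)=385, p(19)=490, p(20)=627, p(21)=792, p(22)=1002, p(23)=1255, p(24)=1575, p(25)=1958, p(26)=2436, p(27)=3010, p(28)=3718, p(29)=4565.
Final step: p(30) = p(29) + p(28) - p(25) - p(23) + p(18) + p(15) - p(8) - p(4)
= 4565 + 3718 - 1958 - 1255 + 385 + 176 - 22 - 5
= 5604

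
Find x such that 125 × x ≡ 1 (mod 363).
212

gcd(125, 363) = 1, so the inverse exists.
Extended Euclidean algorithm on (363, 125):
363 = 2 × 125 + 113  ⟹  113 = (1)·363 + (-2)·125
125 = 1 × 113 + 12  ⟹  12 = (-1)·363 + (3)·125
113 = 9 × 12 + 5  ⟹  5 = (10)·363 + (-29)·125
12 = 2 × 5 + 2  ⟹  2 = (-21)·363 + (61)·125
5 = 2 × 2 + 1  ⟹  1 = (52)·363 + (-151)·125
So (-151)·125 ≡ 1 (mod 363), i.e. 125^(-1) ≡ -151 ≡ 212 (mod 363).
Check: 125 × 212 = 26500 ≡ 1 (mod 363)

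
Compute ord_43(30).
42

43 is prime, so ord(30) divides φ(43) = 42.
Divisors of 42: 1, 2, 3, 6, 7, 14, 21, 42.
Repeated squaring: 30^1 ≡ 30, 30^2 ≡ 40, 30^4 ≡ 9, 30^8 ≡ 38, 30^16 ≡ 25, 30^32 ≡ 23 (mod 43).
Test 30^d mod 43 for each divisor d in increasing order:
30^1 ≡ 30
30^2 ≡ 40
30^3 = 30^2·30^1 ≡ 39
30^6 = 30^4·30^2 ≡ 16
30^7 = 30^4·30^2·30^1 ≡ 7
30^14 = 30^8·30^4·30^2 ≡ 6
30^21 = 30^16·30^4·30^1 ≡ 42
30^42 = 30^32·30^8·30^2 ≡ 1  ← first divisor giving 1
The order is 42.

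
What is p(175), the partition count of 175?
435157697830

p(n) counts ways to write n as a sum of positive integers (order ignored).
Euler's pentagonal recurrence: p(k) = p(k-1) + p(k-2) - p(k-5) - p(k-7) + p(k-12) + p(k-15) - ... (offsets j(3j∓1)/2, signs ++--, p(0)=1, p(<0)=0).
DP table for k = 0..174: p(0)=1, p(1)=1, p(2)=2, p(3)=3, p(4)=5, p(5)=7, p(6)=11, p(7)=15, p(8)=22, p(9)=30, p(10)=42, p(11)=56, p(12)=77, p(13)=101, p(14)=135, p(15)=176, p(16)=231, p(17)=297, p(18)=385, p(19)=490, p(20)=627, p(21)=792, p(22)=1002, p(23)=1255, p(24)=1575, p(25)=1958, p(26)=2436, p(27)=3010, p(28)=3718, p(29)=4565, p(30)=5604, p(31)=6842, p(32)=8349, p(33)=10143, p(34)=12310, p(35)=14883, p(36)=17977, p(37)=21637, p(38)=26015, p(39)=31185, p(40)=37338, p(41)=44583, p(42)=53174, p(43)=63261, p(44)=75175, p(45)=89134, p(46)=105558, p(47)=124754, p(48)=147273, p(49)=173525, p(50)=204226, p(51)=239943, p(52)=281589, p(53)=329931, p(54)=386155, p(55)=451276, p(56)=526823, p(57)=614154, p(58)=715220, p(59)=831820, p(60)=966467, p(61)=1121505, p(62)=1300156, p(63)=1505499, p(64)=1741630, p(65)=2012558, p(66)=2323520, p(67)=2679689, p(68)=3087735, p(69)=3554345, p(70)=4087968, p(71)=4697205, p(72)=5392783, p(73)=6185689, p(74)=7089500, p(75)=8118264, p(76)=9289091, p(77)=10619863, p(78)=12132164, p(79)=13848650, p(80)=15796476, p(81)=18004327, p(82)=20506255, p(83)=23338469, p(84)=26543660, p(85)=30167357, p(86)=34262962, p(87)=38887673, p(88)=44108109, p(89)=49995925, p(90)=56634173, p(91)=64112359, p(92)=72533807, p(93)=82010177, p(94)=92669720, p(95)=104651419, p(96)=118114304, p(97)=133230930, p(98)=150198136, p(99)=169229875, p(100)=190569292, p(101)=214481126, p(102)=241265379, p(103)=271248950, p(104)=304801365, p(105)=342325709, p(106)=384276336, p(107)=431149389, p(108)=483502844, p(109)=541946240, p(110)=607163746, p(111)=679903203, p(112)=761002156, p(113)=851376628, p(114)=952050665, p(115)=1064144451, p(116)=1188908248, p(117)=1327710076, p(118)=1482074143, p(119)=1653668665, p(120)=1844349560, p(121)=2056148051, p(122)=2291320912, p(123)=2552338241, p(124)=2841940500, p(125)=3163127352, p(126)=3519222692, p(127)=3913864295, p(128)=4351078600, p(129)=4835271870, p(130)=5371315400, p(131)=5964539504, p(132)=6620830889, p(133)=7346629512, p(134)=8149040695, p(135)=9035836076, p(136)=10015581680, p(137)=11097645016, p(138)=12292341831, p(139)=13610949895, p(140)=15065878135, p(141)=16670689208, p(142)=18440293320, p(143)=20390982757, p(144)=22540654445, p(145)=24908858009, p(146)=27517052599, p(147)=30388671978, p(148)=33549419497, p(149)=37027355200, p(150)=40853235313, p(151)=45060624582, p(152)=49686288421, p(153)=54770336324, p(154)=60356673280, p(155)=66493182097, p(156)=73232243759, p(157)=80630964769, p(158)=88751778802, p(159)=97662728555, p(160)=107438159466, p(161)=118159068427, p(162)=129913904637, p(163)=142798995930, p(164)=156919475295, p(165)=172389800255, p(166)=189334822579, p(167)=207890420102, p(168)=228204732751, p(169)=250438925115, p(170)=274768617130, p(171)=301384802048, p(172)=330495499613, p(173)=362326859895, p(174)=397125074750.
Final step: p(175) = p(174) + p(173) - p(170) - p(168) + p(163) + p(160) - p(153) - p(149) + p(140) + p(135) - p(124) - p(118) + p(105) + p(98) - p(83) - p(75) + p(58) + p(49) - p(30) - p(20)
= 397125074750 + 362326859895 - 274768617130 - 228204732751 + 142798995930 + 107438159466 - 54770336324 - 37027355200 + 15065878135 + 9035836076 - 2841940500 - 1482074143 + 342325709 + 150198136 - 23338469 - 8118264 + 715220 + 173525 - 5604 - 627
= 435157697830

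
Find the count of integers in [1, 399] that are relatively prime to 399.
216

399 = 3 × 7 × 19
φ(n) = n × ∏(1 - 1/p) for each prime p dividing n
φ(399) = 399 × (1 - 1/3) × (1 - 1/7) × (1 - 1/19) = 216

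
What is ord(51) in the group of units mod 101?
100

101 is prime, so ord(51) divides φ(101) = 100.
Divisors of 100: 1, 2, 4, 5, 10, 20, 25, 50, 100.
Repeated squaring: 51^1 ≡ 51, 51^2 ≡ 76, 51^4 ≡ 19, 51^8 ≡ 58, 51^16 ≡ 31, 51^32 ≡ 52, 51^64 ≡ 78 (mod 101).
Test 51^d mod 101 for each divisor d in increasing order:
51^1 ≡ 51
51^2 ≡ 76
51^4 ≡ 19
51^5 = 51^4·51^1 ≡ 60
51^10 = 51^8·51^2 ≡ 65
51^20 = 51^16·51^4 ≡ 84
51^25 = 51^16·51^8·51^1 ≡ 91
51^50 = 51^32·51^16·51^2 ≡ 100
51^100 = 51^64·51^32·51^4 ≡ 1  ← first divisor giving 1
The order is 100.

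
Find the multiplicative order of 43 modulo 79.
78

79 is prime, so ord(43) divides φ(79) = 78.
Divisors of 78: 1, 2, 3, 6, 13, 26, 39, 78.
Repeated squaring: 43^1 ≡ 43, 43^2 ≡ 32, 43^4 ≡ 76, 43^8 ≡ 9, 43^16 ≡ 2, 43^32 ≡ 4, 43^64 ≡ 16 (mod 79).
Test 43^d mod 79 for each divisor d in increasing order:
43^1 ≡ 43
43^2 ≡ 32
43^3 = 43^2·43^1 ≡ 33
43^6 = 43^4·43^2 ≡ 62
43^13 = 43^8·43^4·43^1 ≡ 24
43^26 = 43^16·43^8·43^2 ≡ 23
43^39 = 43^32·43^4·43^2·43^1 ≡ 78
43^78 = 43^64·43^8·43^4·43^2 ≡ 1  ← first divisor giving 1
The order is 78.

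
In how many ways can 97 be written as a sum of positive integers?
133230930

p(n) counts ways to write n as a sum of positive integers (order ignored).
Euler's pentagonal recurrence: p(k) = p(k-1) + p(k-2) - p(k-5) - p(k-7) + p(k-12) + p(k-15) - ... (offsets j(3j∓1)/2, signs ++--, p(0)=1, p(<0)=0).
DP table for k = 0..96: p(0)=1, p(1)=1, p(2)=2, p(3)=3, p(4)=5, p(5)=7, p(6)=11, p(7)=15, p(8)=22, p(9)=30, p(10)=42, p(11)=56, p(12)=77, p(13)=101, p(14)=135, p(15)=176, p(16)=231, p(17)=297, p(18)=385, p(19)=490, p(20)=627, p(21)=792, p(22)=1002, p(23)=1255, p(24)=1575, p(25)=1958, p(26)=2436, p(27)=3010, p(28)=3718, p(29)=4565, p(30)=5604, p(31)=6842, p(32)=8349, p(33)=10143, p(34)=12310, p(35)=14883, p(36)=17977, p(37)=21637, p(38)=26015, p(39)=31185, p(40)=37338, p(41)=44583, p(42)=53174, p(43)=63261, p(44)=75175, p(45)=89134, p(46)=105558, p(47)=124754, p(48)=147273, p(49)=173525, p(50)=204226, p(51)=239943, p(52)=281589, p(53)=329931, p(54)=386155, p(55)=451276, p(56)=526823, p(57)=614154, p(58)=715220, p(59)=831820, p(60)=966467, p(61)=1121505, p(62)=1300156, p(63)=1505499, p(64)=1741630, p(65)=2012558, p(66)=2323520, p(67)=2679689, p(68)=3087735, p(69)=3554345, p(70)=4087968, p(71)=4697205, p(72)=5392783, p(73)=6185689, p(74)=7089500, p(75)=8118264, p(76)=9289091, p(77)=10619863, p(78)=12132164, p(79)=13848650, p(80)=15796476, p(81)=18004327, p(82)=20506255, p(83)=23338469, p(84)=26543660, p(85)=30167357, p(86)=34262962, p(87)=38887673, p(88)=44108109, p(89)=49995925, p(90)=56634173, p(91)=64112359, p(92)=72533807, p(93)=82010177, p(94)=92669720, p(95)=104651419, p(96)=118114304.
Final step: p(97) = p(96) + p(95) - p(92) - p(90) + p(85) + p(82) - p(75) - p(71) + p(62) + p(57) - p(46) - p(40) + p(27) + p(20) - p(5)
= 118114304 + 104651419 - 72533807 - 56634173 + 30167357 + 20506255 - 8118264 - 4697205 + 1300156 + 614154 - 105558 - 37338 + 3010 + 627 - 7
= 133230930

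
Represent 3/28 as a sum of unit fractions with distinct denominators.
1/10 + 1/140

Greedy algorithm:
3/28: ceiling(28/3) = 10, use 1/10
1/140: ceiling(140/1) = 140, use 1/140
Result: 3/28 = 1/10 + 1/140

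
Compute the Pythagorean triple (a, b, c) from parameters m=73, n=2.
(5325, 292, 5333)

Euclid's formula: a = m² - n², b = 2mn, c = m² + n²
m = 73, n = 2
a = 73² - 2² = 5329 - 4 = 5325
b = 2 × 73 × 2 = 292
c = 73² + 2² = 5329 + 4 = 5333
Verification: 5325² + 292² = 28355625 + 85264 = 28440889 = 5333² ✓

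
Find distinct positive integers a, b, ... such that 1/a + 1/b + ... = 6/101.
1/17 + 1/1717

Greedy algorithm:
6/101: ceiling(101/6) = 17, use 1/17
1/1717: ceiling(1717/1) = 1717, use 1/1717
Result: 6/101 = 1/17 + 1/1717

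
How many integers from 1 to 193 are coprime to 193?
192

193 = 193
φ(n) = n × ∏(1 - 1/p) for each prime p dividing n
φ(193) = 193 × (1 - 1/193) = 192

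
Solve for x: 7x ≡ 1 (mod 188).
27

gcd(7, 188) = 1, so the inverse exists.
Extended Euclidean algorithm on (188, 7):
188 = 26 × 7 + 6  ⟹  6 = (1)·188 + (-26)·7
7 = 1 × 6 + 1  ⟹  1 = (-1)·188 + (27)·7
So (27)·7 ≡ 1 (mod 188), i.e. 7^(-1) ≡ 27 (mod 188).
Check: 7 × 27 = 189 ≡ 1 (mod 188)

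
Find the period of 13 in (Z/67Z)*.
66

67 is prime, so ord(13) divides φ(67) = 66.
Divisors of 66: 1, 2, 3, 6, 11, 22, 33, 66.
Repeated squaring: 13^1 ≡ 13, 13^2 ≡ 35, 13^4 ≡ 19, 13^8 ≡ 26, 13^16 ≡ 6, 13^32 ≡ 36, 13^64 ≡ 23 (mod 67).
Test 13^d mod 67 for each divisor d in increasing order:
13^1 ≡ 13
13^2 ≡ 35
13^3 = 13^2·13^1 ≡ 53
13^6 = 13^4·13^2 ≡ 62
13^11 = 13^8·13^2·13^1 ≡ 38
13^22 = 13^16·13^4·13^2 ≡ 37
13^33 = 13^32·13^1 ≡ 66
13^66 = 13^64·13^2 ≡ 1  ← first divisor giving 1
The order is 66.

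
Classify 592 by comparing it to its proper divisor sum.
deficient

Proper divisors of 592: sum = 1 + 2 + 4 + 8 + 16 + 37 + 74 + 148 + 296 = 586
Since 586 < 592, 592 is deficient.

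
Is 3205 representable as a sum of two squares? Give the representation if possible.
17² + 54² (a=17, b=54)

Factorization: 3205 = 5 × 641
By Fermat: n is sum of two squares iff every prime p ≡ 3 (mod 4) appears to even power.
All primes ≡ 3 (mod 4) appear to even power.
Search a = 0, 1, 2, … for 3205 - a² a perfect square: first hit at a = 17: 3205 - 289 = 2916 = 54².
3205 = 17² + 54² = 289 + 2916 ✓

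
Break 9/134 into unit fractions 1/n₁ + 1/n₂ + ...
1/15 + 1/2010

Greedy algorithm:
9/134: ceiling(134/9) = 15, use 1/15
1/2010: ceiling(2010/1) = 2010, use 1/2010
Result: 9/134 = 1/15 + 1/2010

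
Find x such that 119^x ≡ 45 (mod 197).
139

Baby-step giant-step with step n = ⌈√197⌉ = 15.
Baby steps 119^j mod 197 (j:value) for j=0..14: 0:1, 1:119, 2:174, 3:21, 4:135, 5:108, 6:47, 7:77, 8:101, 9:2, 10:41, 11:151, 12:42, 13:73, 14:19.
Giant-step multiplier: 119^(-15) ≡ 119^(196-15) = 119^181 ≡ 153 (mod 197).
Giant steps γ_i = 45·153^i mod 197: γ_0=45, γ_1=187, γ_2=46, γ_3=143, γ_4=12, γ_5=63, γ_6=183, γ_7=25, γ_8=82, γ_9=135 (in table at j=4).
x = i·n + j = 9·15 + 4 = 139.
Check: 119^139 ≡ 45 (mod 197).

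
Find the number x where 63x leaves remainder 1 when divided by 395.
232

gcd(63, 395) = 1, so the inverse exists.
Extended Euclidean algorithm on (395, 63):
395 = 6 × 63 + 17  ⟹  17 = (1)·395 + (-6)·63
63 = 3 × 17 + 12  ⟹  12 = (-3)·395 + (19)·63
17 = 1 × 12 + 5  ⟹  5 = (4)·395 + (-25)·63
12 = 2 × 5 + 2  ⟹  2 = (-11)·395 + (69)·63
5 = 2 × 2 + 1  ⟹  1 = (26)·395 + (-163)·63
So (-163)·63 ≡ 1 (mod 395), i.e. 63^(-1) ≡ -163 ≡ 232 (mod 395).
Check: 63 × 232 = 14616 ≡ 1 (mod 395)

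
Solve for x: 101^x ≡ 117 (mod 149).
83

Baby-step giant-step with step n = ⌈√149⌉ = 13.
Baby steps 101^j mod 149 (j:value) for j=0..12: 0:1, 1:101, 2:69, 3:115, 4:142, 5:38, 6:113, 7:89, 8:49, 9:32, 10:103, 11:122, 12:104.
Giant-step multiplier: 101^(-13) ≡ 101^(148-13) = 101^135 ≡ 147 (mod 149).
Giant steps γ_i = 117·147^i mod 149: γ_0=117, γ_1=64, γ_2=21, γ_3=107, γ_4=84, γ_5=130, γ_6=38 (in table at j=5).
x = i·n + j = 6·13 + 5 = 83.
Check: 101^83 ≡ 117 (mod 149).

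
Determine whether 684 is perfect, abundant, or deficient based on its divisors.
abundant

Proper divisors of 684: sum = 1 + 2 + 3 + 4 + 6 + 9 + 12 + 18 + ... + 114 + 171 + 228 + 342 (17 divisors) = 1136
Since 1136 > 684, 684 is abundant.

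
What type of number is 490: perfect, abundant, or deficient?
abundant

Proper divisors of 490: sum = 1 + 2 + 5 + 7 + 10 + 14 + 35 + 49 + 70 + 98 + 245 = 536
Since 536 > 490, 490 is abundant.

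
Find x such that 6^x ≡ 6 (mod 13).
1

Baby-step giant-step with step n = ⌈√13⌉ = 4.
Baby steps 6^j mod 13 (j:value) for j=0..3: 0:1, 1:6, 2:10, 3:8.
h = 6 is already in the table at j=1, so x = 1.
Check: 6^1 ≡ 6 (mod 13).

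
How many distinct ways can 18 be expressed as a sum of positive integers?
385

p(n) counts ways to write n as a sum of positive integers (order ignored).
Euler's pentagonal recurrence: p(k) = p(k-1) + p(k-2) - p(k-5) - p(k-7) + p(k-12) + p(k-15) - ... (offsets j(3j∓1)/2, signs ++--, p(0)=1, p(<0)=0).
DP table for k = 0..17: p(0)=1, p(1)=1, p(2)=2, p(3)=3, p(4)=5, p(5)=7, p(6)=11, p(7)=15, p(8)=22, p(9)=30, p(10)=42, p(11)=56, p(12)=77, p(13)=101, p(14)=135, p(15)=176, p(16)=231, p(17)=297.
Final step: p(18) = p(17) + p(16) - p(13) - p(11) + p(6) + p(3)
= 297 + 231 - 101 - 56 + 11 + 3
= 385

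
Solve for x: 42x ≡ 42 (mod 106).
x ≡ 1 (mod 53)

gcd(42, 106) = 2, which divides 42, so solutions exist.
Divide through by 2: 21x ≡ 21 (mod 53).
Find 21^(-1) mod 53 by the extended Euclidean algorithm:
53 = 2 × 21 + 11  ⟹  11 = (1)·53 + (-2)·21
21 = 1 × 11 + 10  ⟹  10 = (-1)·53 + (3)·21
11 = 1 × 10 + 1  ⟹  1 = (2)·53 + (-5)·21
So (-5)·21 ≡ 1 (mod 53), i.e. 21^(-1) ≡ -5 ≡ 48 (mod 53).
x ≡ 48 × 21 = 1008 ≡ 1 (mod 53).
Check: 42 × 1 = 42 ≡ 42 (mod 106).
x ≡ 1 (mod 53), giving 2 solutions mod 106.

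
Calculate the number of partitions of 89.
49995925

p(n) counts ways to write n as a sum of positive integers (order ignored).
Euler's pentagonal recurrence: p(k) = p(k-1) + p(k-2) - p(k-5) - p(k-7) + p(k-12) + p(k-15) - ... (offsets j(3j∓1)/2, signs ++--, p(0)=1, p(<0)=0).
DP table for k = 0..88: p(0)=1, p(1)=1, p(2)=2, p(3)=3, p(4)=5, p(5)=7, p(6)=11, p(7)=15, p(8)=22, p(9)=30, p(10)=42, p(11)=56, p(12)=77, p(13)=101, p(14)=135, p(15)=176, p(16)=231, p(17)=297, p(18)=385, p(19)=490, p(20)=627, p(21)=792, p(22)=1002, p(23)=1255, p(24)=1575, p(25)=1958, p(26)=2436, p(27)=3010, p(28)=3718, p(29)=4565, p(30)=5604, p(31)=6842, p(32)=8349, p(33)=10143, p(34)=12310, p(35)=14883, p(36)=17977, p(37)=21637, p(38)=26015, p(39)=31185, p(40)=37338, p(41)=44583, p(42)=53174, p(43)=63261, p(44)=75175, p(45)=89134, p(46)=105558, p(47)=124754, p(48)=147273, p(49)=173525, p(50)=204226, p(51)=239943, p(52)=281589, p(53)=329931, p(54)=386155, p(55)=451276, p(56)=526823, p(57)=614154, p(58)=715220, p(59)=831820, p(60)=966467, p(61)=1121505, p(62)=1300156, p(63)=1505499, p(64)=1741630, p(65)=2012558, p(66)=2323520, p(67)=2679689, p(68)=3087735, p(69)=3554345, p(70)=4087968, p(71)=4697205, p(72)=5392783, p(73)=6185689, p(74)=7089500, p(75)=8118264, p(76)=9289091, p(77)=10619863, p(78)=12132164, p(79)=13848650, p(80)=15796476, p(81)=18004327, p(82)=20506255, p(83)=23338469, p(84)=26543660, p(85)=30167357, p(86)=34262962, p(87)=38887673, p(88)=44108109.
Final step: p(89) = p(88) + p(87) - p(84) - p(82) + p(77) + p(74) - p(67) - p(63) + p(54) + p(49) - p(38) - p(32) + p(19) + p(12)
= 44108109 + 38887673 - 26543660 - 20506255 + 10619863 + 7089500 - 2679689 - 1505499 + 386155 + 173525 - 26015 - 8349 + 490 + 77
= 49995925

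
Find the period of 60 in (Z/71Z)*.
35

71 is prime, so ord(60) divides φ(71) = 70.
Divisors of 70: 1, 2, 5, 7, 10, 14, 35, 70.
Repeated squaring: 60^1 ≡ 60, 60^2 ≡ 50, 60^4 ≡ 15, 60^8 ≡ 12, 60^16 ≡ 2, 60^32 ≡ 4, 60^64 ≡ 16 (mod 71).
Test 60^d mod 71 for each divisor d in increasing order:
60^1 ≡ 60
60^2 ≡ 50
60^5 = 60^4·60^1 ≡ 48
60^7 = 60^4·60^2·60^1 ≡ 57
60^10 = 60^8·60^2 ≡ 32
60^14 = 60^8·60^4·60^2 ≡ 54
60^35 = 60^32·60^2·60^1 ≡ 1  ← first divisor giving 1
The order is 35.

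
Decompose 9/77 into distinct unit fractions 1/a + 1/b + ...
1/9 + 1/174 + 1/40194

Greedy algorithm:
9/77: ceiling(77/9) = 9, use 1/9
4/693: ceiling(693/4) = 174, use 1/174
1/40194: ceiling(40194/1) = 40194, use 1/40194
Result: 9/77 = 1/9 + 1/174 + 1/40194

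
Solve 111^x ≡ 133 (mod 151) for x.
31

Baby-step giant-step with step n = ⌈√151⌉ = 13.
Baby steps 111^j mod 151 (j:value) for j=0..12: 0:1, 1:111, 2:90, 3:24, 4:97, 5:46, 6:123, 7:63, 8:47, 9:83, 10:2, 11:71, 12:29.
Giant-step multiplier: 111^(-13) ≡ 111^(150-13) = 111^137 ≡ 129 (mod 151).
Giant steps γ_i = 133·129^i mod 151: γ_0=133, γ_1=94, γ_2=46 (in table at j=5).
x = i·n + j = 2·13 + 5 = 31.
Check: 111^31 ≡ 133 (mod 151).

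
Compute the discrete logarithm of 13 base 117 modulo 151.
97

Baby-step giant-step with step n = ⌈√151⌉ = 13.
Baby steps 117^j mod 151 (j:value) for j=0..12: 0:1, 1:117, 2:99, 3:107, 4:137, 5:23, 6:124, 7:12, 8:45, 9:131, 10:76, 11:134, 12:125.
Giant-step multiplier: 117^(-13) ≡ 117^(150-13) = 117^137 ≡ 48 (mod 151).
Giant steps γ_i = 13·48^i mod 151: γ_0=13, γ_1=20, γ_2=54, γ_3=25, γ_4=143, γ_5=69, γ_6=141, γ_7=124 (in table at j=6).
x = i·n + j = 7·13 + 6 = 97.
Check: 117^97 ≡ 13 (mod 151).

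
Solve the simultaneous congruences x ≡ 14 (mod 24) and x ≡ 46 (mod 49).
830

Using Chinese Remainder Theorem:
M = 24 × 49 = 1176
M1 = 49, M2 = 24
y1 = 49^(-1) mod 24 = 1
y2 = 24^(-1) mod 49 = 47
x = (14×49×1 + 46×24×47) mod 1176 = 830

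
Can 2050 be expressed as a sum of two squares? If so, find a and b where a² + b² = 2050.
5² + 45² (a=5, b=45)

Factorization: 2050 = 2 × 5^2 × 41
By Fermat: n is sum of two squares iff every prime p ≡ 3 (mod 4) appears to even power.
All primes ≡ 3 (mod 4) appear to even power.
Search a = 0, 1, 2, … for 2050 - a² a perfect square: first hit at a = 5: 2050 - 25 = 2025 = 45².
2050 = 5² + 45² = 25 + 2025 ✓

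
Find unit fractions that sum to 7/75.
1/11 + 1/413 + 1/340725

Greedy algorithm:
7/75: ceiling(75/7) = 11, use 1/11
2/825: ceiling(825/2) = 413, use 1/413
1/340725: ceiling(340725/1) = 340725, use 1/340725
Result: 7/75 = 1/11 + 1/413 + 1/340725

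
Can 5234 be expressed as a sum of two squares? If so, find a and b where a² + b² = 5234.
47² + 55² (a=47, b=55)

Factorization: 5234 = 2 × 2617
By Fermat: n is sum of two squares iff every prime p ≡ 3 (mod 4) appears to even power.
All primes ≡ 3 (mod 4) appear to even power.
Search a = 0, 1, 2, … for 5234 - a² a perfect square: first hit at a = 47: 5234 - 2209 = 3025 = 55².
5234 = 47² + 55² = 2209 + 3025 ✓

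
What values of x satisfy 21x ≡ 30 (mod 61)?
x ≡ 45 (mod 61)

gcd(21, 61) = 1, which divides 30, so solutions exist.
Find 21^(-1) mod 61 by the extended Euclidean algorithm:
61 = 2 × 21 + 19  ⟹  19 = (1)·61 + (-2)·21
21 = 1 × 19 + 2  ⟹  2 = (-1)·61 + (3)·21
19 = 9 × 2 + 1  ⟹  1 = (10)·61 + (-29)·21
So (-29)·21 ≡ 1 (mod 61), i.e. 21^(-1) ≡ -29 ≡ 32 (mod 61).
x ≡ 32 × 30 = 960 ≡ 45 (mod 61).
Check: 21 × 45 = 945 ≡ 30 (mod 61).
Unique solution: x ≡ 45 (mod 61)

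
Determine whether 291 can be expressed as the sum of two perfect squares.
Not possible

Factorization: 291 = 3 × 97
By Fermat: n is sum of two squares iff every prime p ≡ 3 (mod 4) appears to even power.
Prime(s) ≡ 3 (mod 4) with odd exponent: [(3, 1)]
Therefore 291 cannot be expressed as a² + b².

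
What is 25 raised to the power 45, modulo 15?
10

Repeated squaring. Binary of 45 = 101101.
25^1 ≡ 10 (mod 15); 25^2 ≡ 10 (mod 15); 25^4 ≡ 10 (mod 15); 25^8 ≡ 10 (mod 15); 25^16 ≡ 10 (mod 15); 25^32 ≡ 10 (mod 15)
25^45 = 25^1 × 25^4 × 25^8 × 25^32 ≡ 10 (mod 15)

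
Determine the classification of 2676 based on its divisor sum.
abundant

Proper divisors of 2676: sum = 1 + 2 + 3 + 4 + 6 + 12 + 223 + 446 + 669 + 892 + 1338 = 3596
Since 3596 > 2676, 2676 is abundant.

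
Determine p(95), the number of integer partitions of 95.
104651419

p(n) counts ways to write n as a sum of positive integers (order ignored).
Euler's pentagonal recurrence: p(k) = p(k-1) + p(k-2) - p(k-5) - p(k-7) + p(k-12) + p(k-15) - ... (offsets j(3j∓1)/2, signs ++--, p(0)=1, p(<0)=0).
DP table for k = 0..94: p(0)=1, p(1)=1, p(2)=2, p(3)=3, p(4)=5, p(5)=7, p(6)=11, p(7)=15, p(8)=22, p(9)=30, p(10)=42, p(11)=56, p(12)=77, p(13)=101, p(14)=135, p(15)=176, p(16)=231, p(17)=297, p(18)=385, p(19)=490, p(20)=627, p(21)=792, p(22)=1002, p(23)=1255, p(24)=1575, p(25)=1958, p(26)=2436, p(27)=3010, p(28)=3718, p(29)=4565, p(30)=5604, p(31)=6842, p(32)=8349, p(33)=10143, p(34)=12310, p(35)=14883, p(36)=17977, p(37)=21637, p(38)=26015, p(39)=31185, p(40)=37338, p(41)=44583, p(42)=53174, p(43)=63261, p(44)=75175, p(45)=89134, p(46)=105558, p(47)=124754, p(48)=147273, p(49)=173525, p(50)=204226, p(51)=239943, p(52)=281589, p(53)=329931, p(54)=386155, p(55)=451276, p(56)=526823, p(57)=614154, p(58)=715220, p(59)=831820, p(60)=966467, p(61)=1121505, p(62)=1300156, p(63)=1505499, p(64)=1741630, p(65)=2012558, p(66)=2323520, p(67)=2679689, p(68)=3087735, p(69)=3554345, p(70)=4087968, p(71)=4697205, p(72)=5392783, p(73)=6185689, p(74)=7089500, p(75)=8118264, p(76)=9289091, p(77)=10619863, p(78)=12132164, p(79)=13848650, p(80)=15796476, p(81)=18004327, p(82)=20506255, p(83)=23338469, p(84)=26543660, p(85)=30167357, p(86)=34262962, p(87)=38887673, p(88)=44108109, p(89)=49995925, p(90)=56634173, p(91)=64112359, p(92)=72533807, p(93)=82010177, p(94)=92669720.
Final step: p(95) = p(94) + p(93) - p(90) - p(88) + p(83) + p(80) - p(73) - p(69) + p(60) + p(55) - p(44) - p(38) + p(25) + p(18) - p(3)
= 92669720 + 82010177 - 56634173 - 44108109 + 23338469 + 15796476 - 6185689 - 3554345 + 966467 + 451276 - 75175 - 26015 + 1958 + 385 - 3
= 104651419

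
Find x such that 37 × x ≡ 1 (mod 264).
157

gcd(37, 264) = 1, so the inverse exists.
Extended Euclidean algorithm on (264, 37):
264 = 7 × 37 + 5  ⟹  5 = (1)·264 + (-7)·37
37 = 7 × 5 + 2  ⟹  2 = (-7)·264 + (50)·37
5 = 2 × 2 + 1  ⟹  1 = (15)·264 + (-107)·37
So (-107)·37 ≡ 1 (mod 264), i.e. 37^(-1) ≡ -107 ≡ 157 (mod 264).
Check: 37 × 157 = 5809 ≡ 1 (mod 264)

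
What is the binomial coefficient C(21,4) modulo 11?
1

Using Lucas' theorem:
Write n=21 and k=4 in base 11:
n in base 11: [1, 10]
k in base 11: [0, 4]
C(21,4) mod 11 = ∏ C(n_i, k_i) mod 11
Digit binomials (mod 11): C(1,0) = 1; C(10,4) = 210 ≡ 1
Product: 1 × 1 = 1 ≡ 1 (mod 11)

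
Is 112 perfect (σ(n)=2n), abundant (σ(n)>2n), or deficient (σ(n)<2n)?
abundant

Proper divisors of 112: sum = 1 + 2 + 4 + 7 + 8 + 14 + 16 + 28 + 56 = 136
Since 136 > 112, 112 is abundant.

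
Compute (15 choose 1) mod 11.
4

Using Lucas' theorem:
Write n=15 and k=1 in base 11:
n in base 11: [1, 4]
k in base 11: [0, 1]
C(15,1) mod 11 = ∏ C(n_i, k_i) mod 11
Digit binomials (mod 11): C(1,0) = 1; C(4,1) = 4
Product: 1 × 4 = 4 ≡ 4 (mod 11)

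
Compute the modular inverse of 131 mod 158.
117

gcd(131, 158) = 1, so the inverse exists.
Extended Euclidean algorithm on (158, 131):
158 = 1 × 131 + 27  ⟹  27 = (1)·158 + (-1)·131
131 = 4 × 27 + 23  ⟹  23 = (-4)·158 + (5)·131
27 = 1 × 23 + 4  ⟹  4 = (5)·158 + (-6)·131
23 = 5 × 4 + 3  ⟹  3 = (-29)·158 + (35)·131
4 = 1 × 3 + 1  ⟹  1 = (34)·158 + (-41)·131
So (-41)·131 ≡ 1 (mod 158), i.e. 131^(-1) ≡ -41 ≡ 117 (mod 158).
Check: 131 × 117 = 15327 ≡ 1 (mod 158)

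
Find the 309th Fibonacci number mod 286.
144

Matrix identity: Q^n = [[F_(n+1), F_n], [F_n, F_(n-1)]] with Q = [[1,1],[1,0]].
n = 309 = 100110101₂. Square-and-multiply, entries mod 286:
Q^1 = [[1,1],[1,0]]
Q^2 = (Q^1)² = [[2,1],[1,1]]
Q^4 = (Q^2)² = [[5,3],[3,2]]
Q^9 = (Q^4)²·Q = [[55,34],[34,21]]
Q^19 = (Q^9)²·Q = [[187,177],[177,10]]
Q^38 = (Q^19)² = [[232,263],[263,255]]
Q^77 = (Q^38)²·Q = [[252,13],[13,239]]
Q^154 = (Q^77)² = [[181,91],[91,90]]
Q^309 = (Q^154)²·Q = [[209,144],[144,65]]
F_309 mod 286 = Q^309[0][1] = 144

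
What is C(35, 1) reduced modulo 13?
9

Using Lucas' theorem:
Write n=35 and k=1 in base 13:
n in base 13: [2, 9]
k in base 13: [0, 1]
C(35,1) mod 13 = ∏ C(n_i, k_i) mod 13
Digit binomials (mod 13): C(2,0) = 1; C(9,1) = 9
Product: 1 × 9 = 9 ≡ 9 (mod 13)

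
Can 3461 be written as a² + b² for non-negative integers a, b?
31² + 50² (a=31, b=50)

Factorization: 3461 = 3461
By Fermat: n is sum of two squares iff every prime p ≡ 3 (mod 4) appears to even power.
All primes ≡ 3 (mod 4) appear to even power.
Search a = 0, 1, 2, … for 3461 - a² a perfect square: first hit at a = 31: 3461 - 961 = 2500 = 50².
3461 = 31² + 50² = 961 + 2500 ✓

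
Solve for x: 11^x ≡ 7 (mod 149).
114

Baby-step giant-step with step n = ⌈√149⌉ = 13.
Baby steps 11^j mod 149 (j:value) for j=0..12: 0:1, 1:11, 2:121, 3:139, 4:39, 5:131, 6:100, 7:57, 8:31, 9:43, 10:26, 11:137, 12:17.
Giant-step multiplier: 11^(-13) ≡ 11^(148-13) = 11^135 ≡ 51 (mod 149).
Giant steps γ_i = 7·51^i mod 149: γ_0=7, γ_1=59, γ_2=29, γ_3=138, γ_4=35, γ_5=146, γ_6=145, γ_7=94, γ_8=26 (in table at j=10).
x = i·n + j = 8·13 + 10 = 114.
Check: 11^114 ≡ 7 (mod 149).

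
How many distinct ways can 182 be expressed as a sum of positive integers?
819876908323

p(n) counts ways to write n as a sum of positive integers (order ignored).
Euler's pentagonal recurrence: p(k) = p(k-1) + p(k-2) - p(k-5) - p(k-7) + p(k-12) + p(k-15) - ... (offsets j(3j∓1)/2, signs ++--, p(0)=1, p(<0)=0).
DP table for k = 0..181: p(0)=1, p(1)=1, p(2)=2, p(3)=3, p(4)=5, p(5)=7, p(6)=11, p(7)=15, p(8)=22, p(9)=30, p(10)=42, p(11)=56, p(12)=77, p(13)=101, p(14)=135, p(15)=176, p(16)=231, p(17)=297, p(18)=385, p(19)=490, p(20)=627, p(21)=792, p(22)=1002, p(23)=1255, p(24)=1575, p(25)=1958, p(26)=2436, p(27)=3010, p(28)=3718, p(29)=4565, p(30)=5604, p(31)=6842, p(32)=8349, p(33)=10143, p(34)=12310, p(35)=14883, p(36)=17977, p(37)=21637, p(38)=26015, p(39)=31185, p(40)=37338, p(41)=44583, p(42)=53174, p(43)=63261, p(44)=75175, p(45)=89134, p(46)=105558, p(47)=124754, p(48)=147273, p(49)=173525, p(50)=204226, p(51)=239943, p(52)=281589, p(53)=329931, p(54)=386155, p(55)=451276, p(56)=526823, p(57)=614154, p(58)=715220, p(59)=831820, p(60)=966467, p(61)=1121505, p(62)=1300156, p(63)=1505499, p(64)=1741630, p(65)=2012558, p(66)=2323520, p(67)=2679689, p(68)=3087735, p(69)=3554345, p(70)=4087968, p(71)=4697205, p(72)=5392783, p(73)=6185689, p(74)=7089500, p(75)=8118264, p(76)=9289091, p(77)=10619863, p(78)=12132164, p(79)=13848650, p(80)=15796476, p(81)=18004327, p(82)=20506255, p(83)=23338469, p(84)=26543660, p(85)=30167357, p(86)=34262962, p(87)=38887673, p(88)=44108109, p(89)=49995925, p(90)=56634173, p(91)=64112359, p(92)=72533807, p(93)=82010177, p(94)=92669720, p(95)=104651419, p(96)=118114304, p(97)=133230930, p(98)=150198136, p(99)=169229875, p(100)=190569292, p(101)=214481126, p(102)=241265379, p(103)=271248950, p(104)=304801365, p(105)=342325709, p(106)=384276336, p(107)=431149389, p(108)=483502844, p(109)=541946240, p(110)=607163746, p(111)=679903203, p(112)=761002156, p(113)=851376628, p(114)=952050665, p(115)=1064144451, p(116)=1188908248, p(117)=1327710076, p(118)=1482074143, p(119)=1653668665, p(120)=1844349560, p(121)=2056148051, p(122)=2291320912, p(123)=2552338241, p(124)=2841940500, p(125)=3163127352, p(126)=3519222692, p(127)=3913864295, p(128)=4351078600, p(129)=4835271870, p(130)=5371315400, p(131)=5964539504, p(132)=6620830889, p(133)=7346629512, p(134)=8149040695, p(135)=9035836076, p(136)=10015581680, p(137)=11097645016, p(138)=12292341831, p(139)=13610949895, p(140)=15065878135, p(141)=16670689208, p(142)=18440293320, p(143)=20390982757, p(144)=22540654445, p(145)=24908858009, p(146)=27517052599, p(147)=30388671978, p(148)=33549419497, p(149)=37027355200, p(150)=40853235313, p(151)=45060624582, p(152)=49686288421, p(153)=54770336324, p(154)=60356673280, p(155)=66493182097, p(156)=73232243759, p(157)=80630964769, p(158)=88751778802, p(159)=97662728555, p(160)=107438159466, p(161)=118159068427, p(162)=129913904637, p(163)=142798995930, p(164)=156919475295, p(165)=172389800255, p(166)=189334822579, p(167)=207890420102, p(168)=228204732751, p(169)=250438925115, p(170)=274768617130, p(171)=301384802048, p(172)=330495499613, p(173)=362326859895, p(174)=397125074750, p(175)=435157697830, p(176)=476715857290, p(177)=522115831195, p(178)=571701605655, p(179)=625846753120, p(180)=684957390936, p(181)=749474411781.
Final step: p(182) = p(181) + p(180) - p(177) - p(175) + p(170) + p(167) - p(160) - p(156) + p(147) + p(142) - p(131) - p(125) + p(112) + p(105) - p(90) - p(82) + p(65) + p(56) - p(37) - p(27) + p(6)
= 749474411781 + 684957390936 - 522115831195 - 435157697830 + 274768617130 + 207890420102 - 107438159466 - 73232243759 + 30388671978 + 18440293320 - 5964539504 - 3163127352 + 761002156 + 342325709 - 56634173 - 20506255 + 2012558 + 526823 - 21637 - 3010 + 11
= 819876908323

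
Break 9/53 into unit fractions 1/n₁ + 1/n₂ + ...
1/6 + 1/318

Greedy algorithm:
9/53: ceiling(53/9) = 6, use 1/6
1/318: ceiling(318/1) = 318, use 1/318
Result: 9/53 = 1/6 + 1/318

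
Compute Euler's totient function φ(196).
84

196 = 2^2 × 7^2
φ(n) = n × ∏(1 - 1/p) for each prime p dividing n
φ(196) = 196 × (1 - 1/2) × (1 - 1/7) = 84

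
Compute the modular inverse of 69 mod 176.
125

gcd(69, 176) = 1, so the inverse exists.
Extended Euclidean algorithm on (176, 69):
176 = 2 × 69 + 38  ⟹  38 = (1)·176 + (-2)·69
69 = 1 × 38 + 31  ⟹  31 = (-1)·176 + (3)·69
38 = 1 × 31 + 7  ⟹  7 = (2)·176 + (-5)·69
31 = 4 × 7 + 3  ⟹  3 = (-9)·176 + (23)·69
7 = 2 × 3 + 1  ⟹  1 = (20)·176 + (-51)·69
So (-51)·69 ≡ 1 (mod 176), i.e. 69^(-1) ≡ -51 ≡ 125 (mod 176).
Check: 69 × 125 = 8625 ≡ 1 (mod 176)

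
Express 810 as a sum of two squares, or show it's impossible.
9² + 27² (a=9, b=27)

Factorization: 810 = 2 × 3^4 × 5
By Fermat: n is sum of two squares iff every prime p ≡ 3 (mod 4) appears to even power.
All primes ≡ 3 (mod 4) appear to even power.
Search a = 0, 1, 2, … for 810 - a² a perfect square: first hit at a = 9: 810 - 81 = 729 = 27².
810 = 9² + 27² = 81 + 729 ✓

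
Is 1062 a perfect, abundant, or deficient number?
abundant

Proper divisors of 1062: sum = 1 + 2 + 3 + 6 + 9 + 18 + 59 + 118 + 177 + 354 + 531 = 1278
Since 1278 > 1062, 1062 is abundant.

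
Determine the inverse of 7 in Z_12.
7

gcd(7, 12) = 1, so the inverse exists.
Extended Euclidean algorithm on (12, 7):
12 = 1 × 7 + 5  ⟹  5 = (1)·12 + (-1)·7
7 = 1 × 5 + 2  ⟹  2 = (-1)·12 + (2)·7
5 = 2 × 2 + 1  ⟹  1 = (3)·12 + (-5)·7
So (-5)·7 ≡ 1 (mod 12), i.e. 7^(-1) ≡ -5 ≡ 7 (mod 12).
Check: 7 × 7 = 49 ≡ 1 (mod 12)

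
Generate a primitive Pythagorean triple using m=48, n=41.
(623, 3936, 3985)

Euclid's formula: a = m² - n², b = 2mn, c = m² + n²
m = 48, n = 41
a = 48² - 41² = 2304 - 1681 = 623
b = 2 × 48 × 41 = 3936
c = 48² + 41² = 2304 + 1681 = 3985
Verification: 623² + 3936² = 388129 + 15492096 = 15880225 = 3985² ✓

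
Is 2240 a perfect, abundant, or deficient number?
abundant

Proper divisors of 2240: sum = 1 + 2 + 4 + 5 + 7 + 8 + 10 + 14 + ... + 320 + 448 + 560 + 1120 (27 divisors) = 3856
Since 3856 > 2240, 2240 is abundant.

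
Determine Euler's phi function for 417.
276

417 = 3 × 139
φ(n) = n × ∏(1 - 1/p) for each prime p dividing n
φ(417) = 417 × (1 - 1/3) × (1 - 1/139) = 276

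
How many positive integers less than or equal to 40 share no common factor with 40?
16

40 = 2^3 × 5
φ(n) = n × ∏(1 - 1/p) for each prime p dividing n
φ(40) = 40 × (1 - 1/2) × (1 - 1/5) = 16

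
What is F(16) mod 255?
222

Matrix identity: Q^n = [[F_(n+1), F_n], [F_n, F_(n-1)]] with Q = [[1,1],[1,0]].
n = 16 = 10000₂. Square-and-multiply, entries mod 255:
Q^1 = [[1,1],[1,0]]
Q^2 = (Q^1)² = [[2,1],[1,1]]
Q^4 = (Q^2)² = [[5,3],[3,2]]
Q^8 = (Q^4)² = [[34,21],[21,13]]
Q^16 = (Q^8)² = [[67,222],[222,100]]
F_16 mod 255 = Q^16[0][1] = 222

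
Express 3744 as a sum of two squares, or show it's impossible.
12² + 60² (a=12, b=60)

Factorization: 3744 = 2^5 × 3^2 × 13
By Fermat: n is sum of two squares iff every prime p ≡ 3 (mod 4) appears to even power.
All primes ≡ 3 (mod 4) appear to even power.
Search a = 0, 1, 2, … for 3744 - a² a perfect square: first hit at a = 12: 3744 - 144 = 3600 = 60².
3744 = 12² + 60² = 144 + 3600 ✓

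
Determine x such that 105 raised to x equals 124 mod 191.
69

Baby-step giant-step with step n = ⌈√191⌉ = 14.
Baby steps 105^j mod 191 (j:value) for j=0..13: 0:1, 1:105, 2:138, 3:165, 4:135, 5:41, 6:103, 7:119, 8:80, 9:187, 10:153, 11:21, 12:104, 13:33.
Giant-step multiplier: 105^(-14) ≡ 105^(190-14) = 105^176 ≡ 92 (mod 191).
Giant steps γ_i = 124·92^i mod 191: γ_0=124, γ_1=139, γ_2=182, γ_3=127, γ_4=33 (in table at j=13).
x = i·n + j = 4·14 + 13 = 69.
Check: 105^69 ≡ 124 (mod 191).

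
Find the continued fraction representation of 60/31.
[1; 1, 14, 2]

Euclidean algorithm steps:
60 = 1 × 31 + 29
31 = 1 × 29 + 2
29 = 14 × 2 + 1
2 = 2 × 1 + 0
Continued fraction: [1; 1, 14, 2]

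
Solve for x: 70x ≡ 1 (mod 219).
97

gcd(70, 219) = 1, so the inverse exists.
Extended Euclidean algorithm on (219, 70):
219 = 3 × 70 + 9  ⟹  9 = (1)·219 + (-3)·70
70 = 7 × 9 + 7  ⟹  7 = (-7)·219 + (22)·70
9 = 1 × 7 + 2  ⟹  2 = (8)·219 + (-25)·70
7 = 3 × 2 + 1  ⟹  1 = (-31)·219 + (97)·70
So (97)·70 ≡ 1 (mod 219), i.e. 70^(-1) ≡ 97 (mod 219).
Check: 70 × 97 = 6790 ≡ 1 (mod 219)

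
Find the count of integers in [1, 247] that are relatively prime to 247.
216

247 = 13 × 19
φ(n) = n × ∏(1 - 1/p) for each prime p dividing n
φ(247) = 247 × (1 - 1/13) × (1 - 1/19) = 216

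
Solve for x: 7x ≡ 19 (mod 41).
x ≡ 32 (mod 41)

gcd(7, 41) = 1, which divides 19, so solutions exist.
Find 7^(-1) mod 41 by the extended Euclidean algorithm:
41 = 5 × 7 + 6  ⟹  6 = (1)·41 + (-5)·7
7 = 1 × 6 + 1  ⟹  1 = (-1)·41 + (6)·7
So (6)·7 ≡ 1 (mod 41), i.e. 7^(-1) ≡ 6 (mod 41).
x ≡ 6 × 19 = 114 ≡ 32 (mod 41).
Check: 7 × 32 = 224 ≡ 19 (mod 41).
Unique solution: x ≡ 32 (mod 41)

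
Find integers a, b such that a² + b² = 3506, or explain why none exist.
5² + 59² (a=5, b=59)

Factorization: 3506 = 2 × 1753
By Fermat: n is sum of two squares iff every prime p ≡ 3 (mod 4) appears to even power.
All primes ≡ 3 (mod 4) appear to even power.
Search a = 0, 1, 2, … for 3506 - a² a perfect square: first hit at a = 5: 3506 - 25 = 3481 = 59².
3506 = 5² + 59² = 25 + 3481 ✓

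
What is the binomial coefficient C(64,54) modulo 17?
14

Using Lucas' theorem:
Write n=64 and k=54 in base 17:
n in base 17: [3, 13]
k in base 17: [3, 3]
C(64,54) mod 17 = ∏ C(n_i, k_i) mod 17
Digit binomials (mod 17): C(3,3) = 1; C(13,3) = 286 ≡ 14
Product: 1 × 14 = 14 ≡ 14 (mod 17)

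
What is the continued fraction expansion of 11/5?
[2; 5]

Euclidean algorithm steps:
11 = 2 × 5 + 1
5 = 5 × 1 + 0
Continued fraction: [2; 5]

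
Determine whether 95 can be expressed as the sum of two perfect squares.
Not possible

Factorization: 95 = 5 × 19
By Fermat: n is sum of two squares iff every prime p ≡ 3 (mod 4) appears to even power.
Prime(s) ≡ 3 (mod 4) with odd exponent: [(19, 1)]
Therefore 95 cannot be expressed as a² + b².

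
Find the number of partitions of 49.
173525

p(n) counts ways to write n as a sum of positive integers (order ignored).
Euler's pentagonal recurrence: p(k) = p(k-1) + p(k-2) - p(k-5) - p(k-7) + p(k-12) + p(k-15) - ... (offsets j(3j∓1)/2, signs ++--, p(0)=1, p(<0)=0).
DP table for k = 0..48: p(0)=1, p(1)=1, p(2)=2, p(3)=3, p(4)=5, p(5)=7, p(6)=11, p(7)=15, p(8)=22, p(9)=30, p(10)=42, p(11)=56, p(12)=77, p(13)=101, p(14)=135, p(15)=176, p(16)=231, p(17)=297, p(18)=385, p(19)=490, p(20)=627, p(21)=792, p(22)=1002, p(23)=1255, p(24)=1575, p(25)=1958, p(26)=2436, p(27)=3010, p(28)=3718, p(29)=4565, p(30)=5604, p(31)=6842, p(32)=8349, p(33)=10143, p(34)=12310, p(35)=14883, p(36)=17977, p(37)=21637, p(38)=26015, p(39)=31185, p(40)=37338, p(41)=44583, p(42)=53174, p(43)=63261, p(44)=75175, p(45)=89134, p(46)=105558, p(47)=124754, p(48)=147273.
Final step: p(49) = p(48) + p(47) - p(44) - p(42) + p(37) + p(34) - p(27) - p(23) + p(14) + p(9)
= 147273 + 124754 - 75175 - 53174 + 21637 + 12310 - 3010 - 1255 + 135 + 30
= 173525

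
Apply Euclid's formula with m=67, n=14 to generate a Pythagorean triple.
(4293, 1876, 4685)

Euclid's formula: a = m² - n², b = 2mn, c = m² + n²
m = 67, n = 14
a = 67² - 14² = 4489 - 196 = 4293
b = 2 × 67 × 14 = 1876
c = 67² + 14² = 4489 + 196 = 4685
Verification: 4293² + 1876² = 18429849 + 3519376 = 21949225 = 4685² ✓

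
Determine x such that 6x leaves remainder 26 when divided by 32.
x ≡ 15 (mod 16)

gcd(6, 32) = 2, which divides 26, so solutions exist.
Divide through by 2: 3x ≡ 13 (mod 16).
Find 3^(-1) mod 16 by the extended Euclidean algorithm:
16 = 5 × 3 + 1  ⟹  1 = (1)·16 + (-5)·3
So (-5)·3 ≡ 1 (mod 16), i.e. 3^(-1) ≡ -5 ≡ 11 (mod 16).
x ≡ 11 × 13 = 143 ≡ 15 (mod 16).
Check: 6 × 15 = 90 ≡ 26 (mod 32).
x ≡ 15 (mod 16), giving 2 solutions mod 32.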